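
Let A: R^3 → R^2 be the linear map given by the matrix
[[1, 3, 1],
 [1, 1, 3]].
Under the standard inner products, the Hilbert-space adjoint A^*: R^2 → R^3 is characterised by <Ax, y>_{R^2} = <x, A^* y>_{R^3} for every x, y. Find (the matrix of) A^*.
A^* = A^T =
[[1, 1],
 [3, 1],
 [1, 3]]

For real matrices with standard dot products, the defining identity <Ax, y> = <x, A^* y> gives (Ax)^T y = x^T (A^*) y, i.e. x^T A^T y = x^T (A^*) y. Since this holds for all x, y, we must have A^* = A^T. Therefore
A^* =
[[1, 1],
 [3, 1],
 [1, 3]].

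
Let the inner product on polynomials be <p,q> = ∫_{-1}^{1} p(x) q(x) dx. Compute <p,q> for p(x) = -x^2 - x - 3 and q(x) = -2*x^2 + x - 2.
<p,q> = 262/15

Expand the product: p(x)·q(x) = 2*x^4 + x^3 + 7*x^2 - x + 6.
∫_{-1}^{1} of each monomial x^k gives [2/(k+1) if k even, 0 if k odd]. Integrating term-by-term (or equivalently evaluating the antiderivative F(x) = 2*x^5/5 + x^4/4 + 7*x^3/3 - x^2/2 + 6*x at the endpoints):
  F(1) − F(−1) = 509/60 − (-539/60) = 262/15.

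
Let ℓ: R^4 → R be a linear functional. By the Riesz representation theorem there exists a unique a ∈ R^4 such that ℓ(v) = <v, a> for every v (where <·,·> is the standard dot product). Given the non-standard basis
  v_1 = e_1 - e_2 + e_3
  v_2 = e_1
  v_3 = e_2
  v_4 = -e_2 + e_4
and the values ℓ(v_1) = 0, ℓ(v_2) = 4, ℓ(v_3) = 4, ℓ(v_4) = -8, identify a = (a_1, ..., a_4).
a = (4, 4, 0, -4)

Write a = (a_1, ..., a_4) in the standard basis. For each basis vector v_i, ℓ(v_i) = <v_i, a> is a linear equation in the a_j's. Collect the n equations into a matrix system V a = ℓ, where row i of V is v_i (expressed in the standard basis). Since V is invertible (lower-triangular with 1s on the diagonal, up to permutation), solve by back-substitution:
  V =
[[1, -1, 1, 0],
 [1, 0, 0, 0],
 [0, 1, 0, 0],
 [0, -1, 0, 1]]
  V a = (0, 4, 4, -8)
Solving gives a = (4, 4, 0, -4).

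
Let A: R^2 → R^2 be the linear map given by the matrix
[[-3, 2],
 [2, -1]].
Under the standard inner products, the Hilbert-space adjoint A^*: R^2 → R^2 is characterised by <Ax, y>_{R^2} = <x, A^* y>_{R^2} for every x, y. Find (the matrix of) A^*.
A^* = A^T =
[[-3, 2],
 [2, -1]]

For real matrices with standard dot products, the defining identity <Ax, y> = <x, A^* y> gives (Ax)^T y = x^T (A^*) y, i.e. x^T A^T y = x^T (A^*) y. Since this holds for all x, y, we must have A^* = A^T. Therefore
A^* =
[[-3, 2],
 [2, -1]].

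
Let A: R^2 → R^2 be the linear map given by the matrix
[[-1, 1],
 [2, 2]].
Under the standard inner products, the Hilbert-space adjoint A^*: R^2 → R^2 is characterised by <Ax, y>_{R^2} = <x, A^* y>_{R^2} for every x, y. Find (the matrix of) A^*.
A^* = A^T =
[[-1, 2],
 [1, 2]]

For real matrices with standard dot products, the defining identity <Ax, y> = <x, A^* y> gives (Ax)^T y = x^T (A^*) y, i.e. x^T A^T y = x^T (A^*) y. Since this holds for all x, y, we must have A^* = A^T. Therefore
A^* =
[[-1, 2],
 [1, 2]].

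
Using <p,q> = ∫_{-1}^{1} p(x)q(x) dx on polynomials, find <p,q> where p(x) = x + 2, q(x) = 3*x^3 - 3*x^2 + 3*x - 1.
<p,q> = -24/5

Expand the product: p(x)·q(x) = 3*x^4 + 3*x^3 - 3*x^2 + 5*x - 2.
∫_{-1}^{1} of each monomial x^k gives [2/(k+1) if k even, 0 if k odd]. Integrating term-by-term (or equivalently evaluating the antiderivative F(x) = 3*x^5/5 + 3*x^4/4 - x^3 + 5*x^2/2 - 2*x at the endpoints):
  F(1) − F(−1) = 17/20 − (113/20) = -24/5.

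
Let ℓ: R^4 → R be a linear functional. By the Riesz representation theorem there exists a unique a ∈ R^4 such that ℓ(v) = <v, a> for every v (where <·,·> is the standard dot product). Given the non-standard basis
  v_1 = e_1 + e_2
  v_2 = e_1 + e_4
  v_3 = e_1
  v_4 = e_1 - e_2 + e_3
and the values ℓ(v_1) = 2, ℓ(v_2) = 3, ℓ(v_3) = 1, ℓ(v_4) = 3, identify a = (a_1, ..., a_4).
a = (1, 1, 3, 2)

Write a = (a_1, ..., a_4) in the standard basis. For each basis vector v_i, ℓ(v_i) = <v_i, a> is a linear equation in the a_j's. Collect the n equations into a matrix system V a = ℓ, where row i of V is v_i (expressed in the standard basis). Since V is invertible (lower-triangular with 1s on the diagonal, up to permutation), solve by back-substitution:
  V =
[[1, 1, 0, 0],
 [1, 0, 0, 1],
 [1, 0, 0, 0],
 [1, -1, 1, 0]]
  V a = (2, 3, 1, 3)
Solving gives a = (1, 1, 3, 2).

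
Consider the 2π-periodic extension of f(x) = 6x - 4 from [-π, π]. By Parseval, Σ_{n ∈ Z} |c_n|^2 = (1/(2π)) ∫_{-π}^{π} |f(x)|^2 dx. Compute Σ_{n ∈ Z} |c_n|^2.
Σ |c_n|^2 = 12π^2 + 16

Expand and integrate term by term over [-π, π]:
  ∫ (6x)^2 dx = 36·(2π^3/3); ∫ 2·6·(-4)·x dx = 0 (odd integrand); ∫ (-4)^2 dx = 16·2π.
So (1/(2π)) ∫_{-π}^{π} (6x - 4)^2 dx = 36π^2/3 + 16 = 12π^2 + 16.
Parseval ⇒ Σ |c_n|^2 = 12π^2 + 16.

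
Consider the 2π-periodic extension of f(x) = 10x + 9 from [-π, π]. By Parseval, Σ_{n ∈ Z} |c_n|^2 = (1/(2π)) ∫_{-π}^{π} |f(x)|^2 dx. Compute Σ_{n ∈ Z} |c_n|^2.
Σ |c_n|^2 = 100π^2/3 + 81

Expand and integrate term by term over [-π, π]:
  ∫ (10x)^2 dx = 100·(2π^3/3); ∫ 2·10·(9)·x dx = 0 (odd integrand); ∫ 9^2 dx = 81·2π.
So (1/(2π)) ∫_{-π}^{π} (10x + 9)^2 dx = 100π^2/3 + 81 = 100π^2/3 + 81.
Parseval ⇒ Σ |c_n|^2 = 100π^2/3 + 81.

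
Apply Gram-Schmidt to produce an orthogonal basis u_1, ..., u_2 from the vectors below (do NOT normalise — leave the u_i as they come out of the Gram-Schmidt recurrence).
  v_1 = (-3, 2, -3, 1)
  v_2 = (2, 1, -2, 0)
Orthogonal basis:
  u_1 = (-3, 2, -3, 1)
  u_2 = (52/23, 19/23, -40/23, -2/23)

Apply the Gram-Schmidt recurrence
  u_1 = v_1
  u_i = v_i − Σ_{j<i} ((v_i · u_j) / (u_j · u_j)) · u_j.

Step by step this gives:
  u_1 = (-3, 2, -3, 1)
  u_2 = (52/23, 19/23, -40/23, -2/23)

Orthogonality check:
  u_2 · u_1 = 0 (should be 0)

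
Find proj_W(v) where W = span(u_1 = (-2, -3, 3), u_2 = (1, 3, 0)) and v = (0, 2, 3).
proj_W(v) = (-3/11, 23/11, 32/11)

Set up U = [u_1 | ... | u_2] ∈ R^(3×2). The projector onto W = col(U) is P = U (U^T U)^(-1) U^T.
Compute U^T U =
  [22, -11]
  [-11, 10],
and U^T v = (3, 6).
Solve U^T U · c = U^T v for the coefficients: c = (32/33, 5/3). The projection is proj_W(v) = U c.
Check: (v - proj_W(v)) · u_1 = 0  (should be 0).
Check: (v - proj_W(v)) · u_2 = 0  (should be 0).
Result: proj_W(v) = (-3/11, 23/11, 32/11).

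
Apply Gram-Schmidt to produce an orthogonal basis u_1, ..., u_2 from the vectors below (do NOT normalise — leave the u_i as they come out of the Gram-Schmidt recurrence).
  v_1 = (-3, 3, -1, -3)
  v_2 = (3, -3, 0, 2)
Orthogonal basis:
  u_1 = (-3, 3, -1, -3)
  u_2 = (3/7, -3/7, -6/7, -4/7)

Apply the Gram-Schmidt recurrence
  u_1 = v_1
  u_i = v_i − Σ_{j<i} ((v_i · u_j) / (u_j · u_j)) · u_j.

Step by step this gives:
  u_1 = (-3, 3, -1, -3)
  u_2 = (3/7, -3/7, -6/7, -4/7)

Orthogonality check:
  u_2 · u_1 = 0 (should be 0)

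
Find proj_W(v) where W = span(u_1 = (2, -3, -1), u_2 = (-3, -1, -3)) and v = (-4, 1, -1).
proj_W(v) = (-484/133, 187/133, -199/133)

Set up U = [u_1 | ... | u_2] ∈ R^(3×2). The projector onto W = col(U) is P = U (U^T U)^(-1) U^T.
Compute U^T U =
  [14, 0]
  [0, 19],
and U^T v = (-10, 14).
Solve U^T U · c = U^T v for the coefficients: c = (-5/7, 14/19). The projection is proj_W(v) = U c.
Check: (v - proj_W(v)) · u_1 = 0  (should be 0).
Check: (v - proj_W(v)) · u_2 = 0  (should be 0).
Result: proj_W(v) = (-484/133, 187/133, -199/133).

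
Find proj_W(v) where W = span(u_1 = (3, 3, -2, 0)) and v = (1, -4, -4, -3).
proj_W(v) = (-3/22, -3/22, 1/11, 0)

Set up U = [u_1 | ... | u_1] ∈ R^(4×1). The projector onto W = col(U) is P = U (U^T U)^(-1) U^T.
Compute U^T U =
  [22],
and U^T v = (-1).
Solve U^T U · c = U^T v for the coefficients: c = (-1/22). The projection is proj_W(v) = U c.
Check: (v - proj_W(v)) · u_1 = 0  (should be 0).
Result: proj_W(v) = (-3/22, -3/22, 1/11, 0).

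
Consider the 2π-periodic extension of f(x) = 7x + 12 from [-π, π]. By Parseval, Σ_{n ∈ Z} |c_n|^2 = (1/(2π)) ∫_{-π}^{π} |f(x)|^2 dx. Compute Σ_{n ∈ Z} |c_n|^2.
Σ |c_n|^2 = 49π^2/3 + 144

Expand and integrate term by term over [-π, π]:
  ∫ (7x)^2 dx = 49·(2π^3/3); ∫ 2·7·(12)·x dx = 0 (odd integrand); ∫ 12^2 dx = 144·2π.
So (1/(2π)) ∫_{-π}^{π} (7x + 12)^2 dx = 49π^2/3 + 144 = 49π^2/3 + 144.
Parseval ⇒ Σ |c_n|^2 = 49π^2/3 + 144.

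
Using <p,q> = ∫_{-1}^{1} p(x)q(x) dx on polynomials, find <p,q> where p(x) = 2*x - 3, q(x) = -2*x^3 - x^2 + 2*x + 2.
<p,q> = -134/15

Expand the product: p(x)·q(x) = -4*x^4 + 4*x^3 + 7*x^2 - 2*x - 6.
∫_{-1}^{1} of each monomial x^k gives [2/(k+1) if k even, 0 if k odd]. Integrating term-by-term (or equivalently evaluating the antiderivative F(x) = -4*x^5/5 + x^4 + 7*x^3/3 - x^2 - 6*x at the endpoints):
  F(1) − F(−1) = -67/15 − (67/15) = -134/15.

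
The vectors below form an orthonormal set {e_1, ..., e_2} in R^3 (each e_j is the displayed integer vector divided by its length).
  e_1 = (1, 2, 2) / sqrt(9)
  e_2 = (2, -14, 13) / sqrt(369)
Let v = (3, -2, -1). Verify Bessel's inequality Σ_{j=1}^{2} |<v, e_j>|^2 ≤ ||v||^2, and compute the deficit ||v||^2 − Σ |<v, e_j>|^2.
Σ |<v, e_j>|^2 = 90/41; ||v||^2 = 14; deficit = 484/41

Write each e_j = u_j / sqrt(<u_j, u_j>) where u_j is the displayed integer vector. Then <v, e_j> = <v, u_j> / sqrt(<u_j, u_j>), so |<v, e_j>|^2 = <v, u_j>^2 / <u_j, u_j>.
Coefficients: <v, e_1> = -3/sqrt(9), <v, e_2> = 21/sqrt(369).
Square and sum: Σ |<v, e_j>|^2 = 90/41.
Compute ||v||^2 = v·v = 14.
Deficit = 14 − 90/41 = 484/41 ≥ 0, confirming Bessel's inequality. (The deficit equals ||v − Σ <v,e_j> e_j||^2, the squared distance from v to span{e_j}.)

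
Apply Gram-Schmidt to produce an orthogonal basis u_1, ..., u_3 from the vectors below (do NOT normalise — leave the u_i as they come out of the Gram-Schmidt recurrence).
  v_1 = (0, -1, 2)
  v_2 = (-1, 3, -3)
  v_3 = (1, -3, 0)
Orthogonal basis:
  u_1 = (0, -1, 2)
  u_2 = (-1, 6/5, 3/5)
  u_3 = (-9/14, -3/7, -3/14)

Apply the Gram-Schmidt recurrence
  u_1 = v_1
  u_i = v_i − Σ_{j<i} ((v_i · u_j) / (u_j · u_j)) · u_j.

Step by step this gives:
  u_1 = (0, -1, 2)
  u_2 = (-1, 6/5, 3/5)
  u_3 = (-9/14, -3/7, -3/14)

Orthogonality check:
  u_2 · u_1 = 0 (should be 0)
  u_3 · u_1 = 0 (should be 0)
  u_3 · u_2 = 0 (should be 0)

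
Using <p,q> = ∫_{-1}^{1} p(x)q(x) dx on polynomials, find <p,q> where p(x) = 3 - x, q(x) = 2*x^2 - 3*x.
<p,q> = 6

Expand the product: p(x)·q(x) = -2*x^3 + 9*x^2 - 9*x.
∫_{-1}^{1} of each monomial x^k gives [2/(k+1) if k even, 0 if k odd]. Integrating term-by-term (or equivalently evaluating the antiderivative F(x) = -x^4/2 + 3*x^3 - 9*x^2/2 at the endpoints):
  F(1) − F(−1) = -2 − (-8) = 6.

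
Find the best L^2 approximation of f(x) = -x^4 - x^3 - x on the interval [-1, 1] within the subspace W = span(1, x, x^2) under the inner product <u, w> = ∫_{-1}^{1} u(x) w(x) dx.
g(x) = -6*x^2/7 - 8*x/5 + 3/35

The best approximation g ∈ W is the orthogonal projection of f onto W. Writing g = a_0 + a_1 x + a_2 x^2, the coefficients solve the normal equations G · a = b where
  G_{ij} = <φ_i, φ_j> and b_i = <f, φ_i>, with φ_0 = 1, φ_1 = x, φ_2 = x^2.
G =
  [2, 0, 2/3]
  [0, 2/3, 0]
  [2/3, 0, 2/5],
b = (-2/5, -16/15, -2/7).
Solving gives a_0 = 3/35, a_1 = -8/5, a_2 = -6/7, so
  g(x) = -6*x^2/7 - 8*x/5 + 3/35.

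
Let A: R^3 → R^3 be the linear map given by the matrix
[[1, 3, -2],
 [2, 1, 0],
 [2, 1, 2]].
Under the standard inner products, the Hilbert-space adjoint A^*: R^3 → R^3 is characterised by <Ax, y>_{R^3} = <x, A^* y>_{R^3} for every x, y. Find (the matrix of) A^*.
A^* = A^T =
[[1, 2, 2],
 [3, 1, 1],
 [-2, 0, 2]]

For real matrices with standard dot products, the defining identity <Ax, y> = <x, A^* y> gives (Ax)^T y = x^T (A^*) y, i.e. x^T A^T y = x^T (A^*) y. Since this holds for all x, y, we must have A^* = A^T. Therefore
A^* =
[[1, 2, 2],
 [3, 1, 1],
 [-2, 0, 2]].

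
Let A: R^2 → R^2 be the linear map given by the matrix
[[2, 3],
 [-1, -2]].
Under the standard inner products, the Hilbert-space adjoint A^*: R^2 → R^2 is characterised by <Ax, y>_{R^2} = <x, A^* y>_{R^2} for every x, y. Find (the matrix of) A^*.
A^* = A^T =
[[2, -1],
 [3, -2]]

For real matrices with standard dot products, the defining identity <Ax, y> = <x, A^* y> gives (Ax)^T y = x^T (A^*) y, i.e. x^T A^T y = x^T (A^*) y. Since this holds for all x, y, we must have A^* = A^T. Therefore
A^* =
[[2, -1],
 [3, -2]].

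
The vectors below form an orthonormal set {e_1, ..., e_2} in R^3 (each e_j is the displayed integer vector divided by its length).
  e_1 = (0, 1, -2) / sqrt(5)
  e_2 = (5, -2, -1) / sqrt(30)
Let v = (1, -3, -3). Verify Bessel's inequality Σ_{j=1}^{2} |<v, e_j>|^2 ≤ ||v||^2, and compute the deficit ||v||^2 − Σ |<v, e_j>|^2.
Σ |<v, e_j>|^2 = 25/3; ||v||^2 = 19; deficit = 32/3

Write each e_j = u_j / sqrt(<u_j, u_j>) where u_j is the displayed integer vector. Then <v, e_j> = <v, u_j> / sqrt(<u_j, u_j>), so |<v, e_j>|^2 = <v, u_j>^2 / <u_j, u_j>.
Coefficients: <v, e_1> = 3/sqrt(5), <v, e_2> = 14/sqrt(30).
Square and sum: Σ |<v, e_j>|^2 = 25/3.
Compute ||v||^2 = v·v = 19.
Deficit = 19 − 25/3 = 32/3 ≥ 0, confirming Bessel's inequality. (The deficit equals ||v − Σ <v,e_j> e_j||^2, the squared distance from v to span{e_j}.)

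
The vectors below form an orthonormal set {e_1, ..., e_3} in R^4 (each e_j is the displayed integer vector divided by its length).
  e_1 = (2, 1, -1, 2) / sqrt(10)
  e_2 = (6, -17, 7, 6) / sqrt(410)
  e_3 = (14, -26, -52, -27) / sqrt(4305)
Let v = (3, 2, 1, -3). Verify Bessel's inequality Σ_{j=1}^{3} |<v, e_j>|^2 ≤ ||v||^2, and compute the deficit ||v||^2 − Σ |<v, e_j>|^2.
Σ |<v, e_j>|^2 = 206/105; ||v||^2 = 23; deficit = 2209/105

Write each e_j = u_j / sqrt(<u_j, u_j>) where u_j is the displayed integer vector. Then <v, e_j> = <v, u_j> / sqrt(<u_j, u_j>), so |<v, e_j>|^2 = <v, u_j>^2 / <u_j, u_j>.
Coefficients: <v, e_1> = 1/sqrt(10), <v, e_2> = -27/sqrt(410), <v, e_3> = 19/sqrt(4305).
Square and sum: Σ |<v, e_j>|^2 = 206/105.
Compute ||v||^2 = v·v = 23.
Deficit = 23 − 206/105 = 2209/105 ≥ 0, confirming Bessel's inequality. (The deficit equals ||v − Σ <v,e_j> e_j||^2, the squared distance from v to span{e_j}.)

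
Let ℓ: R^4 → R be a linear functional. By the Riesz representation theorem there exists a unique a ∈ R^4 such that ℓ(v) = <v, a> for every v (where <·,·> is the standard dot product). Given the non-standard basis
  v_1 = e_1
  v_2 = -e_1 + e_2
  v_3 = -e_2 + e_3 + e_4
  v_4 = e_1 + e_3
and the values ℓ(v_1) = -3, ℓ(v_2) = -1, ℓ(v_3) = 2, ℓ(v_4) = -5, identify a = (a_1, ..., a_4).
a = (-3, -4, -2, 0)

Write a = (a_1, ..., a_4) in the standard basis. For each basis vector v_i, ℓ(v_i) = <v_i, a> is a linear equation in the a_j's. Collect the n equations into a matrix system V a = ℓ, where row i of V is v_i (expressed in the standard basis). Since V is invertible (lower-triangular with 1s on the diagonal, up to permutation), solve by back-substitution:
  V =
[[1, 0, 0, 0],
 [-1, 1, 0, 0],
 [0, -1, 1, 1],
 [1, 0, 1, 0]]
  V a = (-3, -1, 2, -5)
Solving gives a = (-3, -4, -2, 0).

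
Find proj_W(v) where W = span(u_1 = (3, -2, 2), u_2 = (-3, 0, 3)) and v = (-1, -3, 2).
proj_W(v) = (-7/33, -34/33, 92/33)

Set up U = [u_1 | ... | u_2] ∈ R^(3×2). The projector onto W = col(U) is P = U (U^T U)^(-1) U^T.
Compute U^T U =
  [17, -3]
  [-3, 18],
and U^T v = (7, 9).
Solve U^T U · c = U^T v for the coefficients: c = (17/33, 58/99). The projection is proj_W(v) = U c.
Check: (v - proj_W(v)) · u_1 = 0  (should be 0).
Check: (v - proj_W(v)) · u_2 = 0  (should be 0).
Result: proj_W(v) = (-7/33, -34/33, 92/33).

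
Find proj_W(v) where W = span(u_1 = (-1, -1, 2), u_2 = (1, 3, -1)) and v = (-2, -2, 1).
proj_W(v) = (-1, -11/5, 7/5)

Set up U = [u_1 | ... | u_2] ∈ R^(3×2). The projector onto W = col(U) is P = U (U^T U)^(-1) U^T.
Compute U^T U =
  [6, -6]
  [-6, 11],
and U^T v = (6, -9).
Solve U^T U · c = U^T v for the coefficients: c = (2/5, -3/5). The projection is proj_W(v) = U c.
Check: (v - proj_W(v)) · u_1 = 0  (should be 0).
Check: (v - proj_W(v)) · u_2 = 0  (should be 0).
Result: proj_W(v) = (-1, -11/5, 7/5).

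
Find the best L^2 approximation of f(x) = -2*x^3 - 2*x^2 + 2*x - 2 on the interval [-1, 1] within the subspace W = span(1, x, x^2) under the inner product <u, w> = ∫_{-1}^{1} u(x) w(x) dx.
g(x) = -2*x^2 + 4*x/5 - 2

The best approximation g ∈ W is the orthogonal projection of f onto W. Writing g = a_0 + a_1 x + a_2 x^2, the coefficients solve the normal equations G · a = b where
  G_{ij} = <φ_i, φ_j> and b_i = <f, φ_i>, with φ_0 = 1, φ_1 = x, φ_2 = x^2.
G =
  [2, 0, 2/3]
  [0, 2/3, 0]
  [2/3, 0, 2/5],
b = (-16/3, 8/15, -32/15).
Solving gives a_0 = -2, a_1 = 4/5, a_2 = -2, so
  g(x) = -2*x^2 + 4*x/5 - 2.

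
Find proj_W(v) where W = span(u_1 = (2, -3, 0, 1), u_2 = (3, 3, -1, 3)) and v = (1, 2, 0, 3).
proj_W(v) = (25/14, 15/7, -9/14, 13/7)

Set up U = [u_1 | ... | u_2] ∈ R^(4×2). The projector onto W = col(U) is P = U (U^T U)^(-1) U^T.
Compute U^T U =
  [14, 0]
  [0, 28],
and U^T v = (-1, 18).
Solve U^T U · c = U^T v for the coefficients: c = (-1/14, 9/14). The projection is proj_W(v) = U c.
Check: (v - proj_W(v)) · u_1 = 0  (should be 0).
Check: (v - proj_W(v)) · u_2 = 0  (should be 0).
Result: proj_W(v) = (25/14, 15/7, -9/14, 13/7).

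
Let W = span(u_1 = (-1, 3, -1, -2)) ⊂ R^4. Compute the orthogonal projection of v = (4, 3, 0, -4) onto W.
proj_W(v) = (-13/15, 13/5, -13/15, -26/15)

Set up U = [u_1 | ... | u_1] ∈ R^(4×1). The projector onto W = col(U) is P = U (U^T U)^(-1) U^T.
Compute U^T U =
  [15],
and U^T v = (13).
Solve U^T U · c = U^T v for the coefficients: c = (13/15). The projection is proj_W(v) = U c.
Check: (v - proj_W(v)) · u_1 = 0  (should be 0).
Result: proj_W(v) = (-13/15, 13/5, -13/15, -26/15).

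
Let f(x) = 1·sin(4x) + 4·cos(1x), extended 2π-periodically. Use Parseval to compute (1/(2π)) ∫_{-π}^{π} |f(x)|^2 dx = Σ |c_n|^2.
Σ |c_n|^2 = 17/2

Expand |f|^2 and use orthogonality of {sin(nx), cos(mx)} on [-π, π]:
  ∫_{-π}^{π} sin(nx)^2 dx = π, ∫ cos(mx)^2 dx = π, and cross terms integrate to 0.
So ∫_{-π}^{π} f(x)^2 dx = 1^2 · π + 4^2 · π = (1 + 16)π.
Divide by 2π: (1 + 16)/2 = 17/2.
By Parseval, this equals Σ |c_n|^2.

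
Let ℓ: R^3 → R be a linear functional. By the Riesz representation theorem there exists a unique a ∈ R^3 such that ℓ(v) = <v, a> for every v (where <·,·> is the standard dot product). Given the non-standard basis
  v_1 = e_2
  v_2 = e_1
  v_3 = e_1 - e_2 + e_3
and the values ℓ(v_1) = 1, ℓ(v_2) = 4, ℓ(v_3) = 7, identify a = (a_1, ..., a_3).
a = (4, 1, 4)

Write a = (a_1, ..., a_3) in the standard basis. For each basis vector v_i, ℓ(v_i) = <v_i, a> is a linear equation in the a_j's. Collect the n equations into a matrix system V a = ℓ, where row i of V is v_i (expressed in the standard basis). Since V is invertible (lower-triangular with 1s on the diagonal, up to permutation), solve by back-substitution:
  V =
[[0, 1, 0],
 [1, 0, 0],
 [1, -1, 1]]
  V a = (1, 4, 7)
Solving gives a = (4, 1, 4).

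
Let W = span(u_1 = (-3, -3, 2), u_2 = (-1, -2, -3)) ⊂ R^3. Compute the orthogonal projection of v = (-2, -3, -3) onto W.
proj_W(v) = (-44/23, -919/299, -891/299)

Set up U = [u_1 | ... | u_2] ∈ R^(3×2). The projector onto W = col(U) is P = U (U^T U)^(-1) U^T.
Compute U^T U =
  [22, 3]
  [3, 14],
and U^T v = (9, 17).
Solve U^T U · c = U^T v for the coefficients: c = (75/299, 347/299). The projection is proj_W(v) = U c.
Check: (v - proj_W(v)) · u_1 = 0  (should be 0).
Check: (v - proj_W(v)) · u_2 = 0  (should be 0).
Result: proj_W(v) = (-44/23, -919/299, -891/299).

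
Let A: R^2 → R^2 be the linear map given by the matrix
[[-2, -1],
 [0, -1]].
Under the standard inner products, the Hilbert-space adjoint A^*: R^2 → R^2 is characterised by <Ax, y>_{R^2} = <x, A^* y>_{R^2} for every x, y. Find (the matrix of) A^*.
A^* = A^T =
[[-2, 0],
 [-1, -1]]

For real matrices with standard dot products, the defining identity <Ax, y> = <x, A^* y> gives (Ax)^T y = x^T (A^*) y, i.e. x^T A^T y = x^T (A^*) y. Since this holds for all x, y, we must have A^* = A^T. Therefore
A^* =
[[-2, 0],
 [-1, -1]].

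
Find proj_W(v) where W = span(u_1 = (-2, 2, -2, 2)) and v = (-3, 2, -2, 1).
proj_W(v) = (-2, 2, -2, 2)

Set up U = [u_1 | ... | u_1] ∈ R^(4×1). The projector onto W = col(U) is P = U (U^T U)^(-1) U^T.
Compute U^T U =
  [16],
and U^T v = (16).
Solve U^T U · c = U^T v for the coefficients: c = (1). The projection is proj_W(v) = U c.
Check: (v - proj_W(v)) · u_1 = 0  (should be 0).
Result: proj_W(v) = (-2, 2, -2, 2).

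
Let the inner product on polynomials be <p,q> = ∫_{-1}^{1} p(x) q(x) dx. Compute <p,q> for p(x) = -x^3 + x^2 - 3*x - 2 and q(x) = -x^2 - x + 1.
<p,q> = 0

Expand the product: p(x)·q(x) = x^5 + x^3 + 6*x^2 - x - 2.
∫_{-1}^{1} of each monomial x^k gives [2/(k+1) if k even, 0 if k odd]. Integrating term-by-term (or equivalently evaluating the antiderivative F(x) = x^6/6 + x^4/4 + 2*x^3 - x^2/2 - 2*x at the endpoints):
  F(1) − F(−1) = -1/12 − (-1/12) = 0.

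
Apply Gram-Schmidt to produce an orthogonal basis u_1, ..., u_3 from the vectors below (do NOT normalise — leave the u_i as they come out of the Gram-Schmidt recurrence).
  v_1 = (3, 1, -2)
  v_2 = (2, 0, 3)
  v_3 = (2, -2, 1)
Orthogonal basis:
  u_1 = (3, 1, -2)
  u_2 = (2, 0, 3)
  u_3 = (45/91, -15/7, -30/91)

Apply the Gram-Schmidt recurrence
  u_1 = v_1
  u_i = v_i − Σ_{j<i} ((v_i · u_j) / (u_j · u_j)) · u_j.

Step by step this gives:
  u_1 = (3, 1, -2)
  u_2 = (2, 0, 3)
  u_3 = (45/91, -15/7, -30/91)

Orthogonality check:
  u_2 · u_1 = 0 (should be 0)
  u_3 · u_1 = 0 (should be 0)
  u_3 · u_2 = 0 (should be 0)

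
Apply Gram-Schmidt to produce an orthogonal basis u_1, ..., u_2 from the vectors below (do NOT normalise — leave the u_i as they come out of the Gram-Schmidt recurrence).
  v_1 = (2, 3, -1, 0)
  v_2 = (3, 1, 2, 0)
Orthogonal basis:
  u_1 = (2, 3, -1, 0)
  u_2 = (2, -1/2, 5/2, 0)

Apply the Gram-Schmidt recurrence
  u_1 = v_1
  u_i = v_i − Σ_{j<i} ((v_i · u_j) / (u_j · u_j)) · u_j.

Step by step this gives:
  u_1 = (2, 3, -1, 0)
  u_2 = (2, -1/2, 5/2, 0)

Orthogonality check:
  u_2 · u_1 = 0 (should be 0)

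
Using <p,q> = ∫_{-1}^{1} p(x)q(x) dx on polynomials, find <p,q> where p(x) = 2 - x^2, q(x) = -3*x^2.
<p,q> = -14/5

Expand the product: p(x)·q(x) = 3*x^4 - 6*x^2.
∫_{-1}^{1} of each monomial x^k gives [2/(k+1) if k even, 0 if k odd]. Integrating term-by-term (or equivalently evaluating the antiderivative F(x) = 3*x^5/5 - 2*x^3 at the endpoints):
  F(1) − F(−1) = -7/5 − (7/5) = -14/5.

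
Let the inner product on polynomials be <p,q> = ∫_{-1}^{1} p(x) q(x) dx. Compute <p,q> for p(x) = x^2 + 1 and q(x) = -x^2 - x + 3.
<p,q> = 104/15

Expand the product: p(x)·q(x) = -x^4 - x^3 + 2*x^2 - x + 3.
∫_{-1}^{1} of each monomial x^k gives [2/(k+1) if k even, 0 if k odd]. Integrating term-by-term (or equivalently evaluating the antiderivative F(x) = -x^5/5 - x^4/4 + 2*x^3/3 - x^2/2 + 3*x at the endpoints):
  F(1) − F(−1) = 163/60 − (-253/60) = 104/15.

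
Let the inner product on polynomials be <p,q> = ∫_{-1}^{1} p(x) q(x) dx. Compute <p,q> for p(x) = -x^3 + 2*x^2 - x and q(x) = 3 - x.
<p,q> = 76/15

Expand the product: p(x)·q(x) = x^4 - 5*x^3 + 7*x^2 - 3*x.
∫_{-1}^{1} of each monomial x^k gives [2/(k+1) if k even, 0 if k odd]. Integrating term-by-term (or equivalently evaluating the antiderivative F(x) = x^5/5 - 5*x^4/4 + 7*x^3/3 - 3*x^2/2 at the endpoints):
  F(1) − F(−1) = -13/60 − (-317/60) = 76/15.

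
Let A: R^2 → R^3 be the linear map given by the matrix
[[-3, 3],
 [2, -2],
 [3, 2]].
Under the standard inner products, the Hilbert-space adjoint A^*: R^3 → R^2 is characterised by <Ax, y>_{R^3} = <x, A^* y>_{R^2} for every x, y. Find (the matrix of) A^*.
A^* = A^T =
[[-3, 2, 3],
 [3, -2, 2]]

For real matrices with standard dot products, the defining identity <Ax, y> = <x, A^* y> gives (Ax)^T y = x^T (A^*) y, i.e. x^T A^T y = x^T (A^*) y. Since this holds for all x, y, we must have A^* = A^T. Therefore
A^* =
[[-3, 2, 3],
 [3, -2, 2]].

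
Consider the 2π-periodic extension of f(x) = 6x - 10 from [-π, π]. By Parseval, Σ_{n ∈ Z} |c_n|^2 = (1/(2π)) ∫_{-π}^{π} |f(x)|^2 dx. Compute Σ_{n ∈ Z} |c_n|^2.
Σ |c_n|^2 = 12π^2 + 100

Expand and integrate term by term over [-π, π]:
  ∫ (6x)^2 dx = 36·(2π^3/3); ∫ 2·6·(-10)·x dx = 0 (odd integrand); ∫ (-10)^2 dx = 100·2π.
So (1/(2π)) ∫_{-π}^{π} (6x - 10)^2 dx = 36π^2/3 + 100 = 12π^2 + 100.
Parseval ⇒ Σ |c_n|^2 = 12π^2 + 100.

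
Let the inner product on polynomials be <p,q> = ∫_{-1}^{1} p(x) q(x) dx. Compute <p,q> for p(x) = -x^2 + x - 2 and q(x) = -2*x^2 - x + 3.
<p,q> = -56/5

Expand the product: p(x)·q(x) = 2*x^4 - x^3 + 5*x - 6.
∫_{-1}^{1} of each monomial x^k gives [2/(k+1) if k even, 0 if k odd]. Integrating term-by-term (or equivalently evaluating the antiderivative F(x) = 2*x^5/5 - x^4/4 + 5*x^2/2 - 6*x at the endpoints):
  F(1) − F(−1) = -67/20 − (157/20) = -56/5.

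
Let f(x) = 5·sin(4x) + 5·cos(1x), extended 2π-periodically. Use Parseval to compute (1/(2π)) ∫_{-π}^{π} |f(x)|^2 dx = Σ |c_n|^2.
Σ |c_n|^2 = 25

Expand |f|^2 and use orthogonality of {sin(nx), cos(mx)} on [-π, π]:
  ∫_{-π}^{π} sin(nx)^2 dx = π, ∫ cos(mx)^2 dx = π, and cross terms integrate to 0.
So ∫_{-π}^{π} f(x)^2 dx = 5^2 · π + 5^2 · π = (25 + 25)π.
Divide by 2π: (25 + 25)/2 = 25.
By Parseval, this equals Σ |c_n|^2.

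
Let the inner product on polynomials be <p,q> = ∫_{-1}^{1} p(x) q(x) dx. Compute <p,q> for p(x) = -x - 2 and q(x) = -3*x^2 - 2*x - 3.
<p,q> = 52/3

Expand the product: p(x)·q(x) = 3*x^3 + 8*x^2 + 7*x + 6.
∫_{-1}^{1} of each monomial x^k gives [2/(k+1) if k even, 0 if k odd]. Integrating term-by-term (or equivalently evaluating the antiderivative F(x) = 3*x^4/4 + 8*x^3/3 + 7*x^2/2 + 6*x at the endpoints):
  F(1) − F(−1) = 155/12 − (-53/12) = 52/3.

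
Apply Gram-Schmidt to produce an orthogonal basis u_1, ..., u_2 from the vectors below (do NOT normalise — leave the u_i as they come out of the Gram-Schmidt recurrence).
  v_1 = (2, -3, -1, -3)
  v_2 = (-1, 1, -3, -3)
Orthogonal basis:
  u_1 = (2, -3, -1, -3)
  u_2 = (-37/23, 44/23, -62/23, -48/23)

Apply the Gram-Schmidt recurrence
  u_1 = v_1
  u_i = v_i − Σ_{j<i} ((v_i · u_j) / (u_j · u_j)) · u_j.

Step by step this gives:
  u_1 = (2, -3, -1, -3)
  u_2 = (-37/23, 44/23, -62/23, -48/23)

Orthogonality check:
  u_2 · u_1 = 0 (should be 0)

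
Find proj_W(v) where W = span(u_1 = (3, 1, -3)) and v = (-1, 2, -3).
proj_W(v) = (24/19, 8/19, -24/19)

Set up U = [u_1 | ... | u_1] ∈ R^(3×1). The projector onto W = col(U) is P = U (U^T U)^(-1) U^T.
Compute U^T U =
  [19],
and U^T v = (8).
Solve U^T U · c = U^T v for the coefficients: c = (8/19). The projection is proj_W(v) = U c.
Check: (v - proj_W(v)) · u_1 = 0  (should be 0).
Result: proj_W(v) = (24/19, 8/19, -24/19).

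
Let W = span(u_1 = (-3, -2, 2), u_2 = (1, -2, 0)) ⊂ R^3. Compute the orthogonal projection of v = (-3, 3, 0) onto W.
proj_W(v) = (-19/7, 22/7, 4/7)

Set up U = [u_1 | ... | u_2] ∈ R^(3×2). The projector onto W = col(U) is P = U (U^T U)^(-1) U^T.
Compute U^T U =
  [17, 1]
  [1, 5],
and U^T v = (3, -9).
Solve U^T U · c = U^T v for the coefficients: c = (2/7, -13/7). The projection is proj_W(v) = U c.
Check: (v - proj_W(v)) · u_1 = 0  (should be 0).
Check: (v - proj_W(v)) · u_2 = 0  (should be 0).
Result: proj_W(v) = (-19/7, 22/7, 4/7).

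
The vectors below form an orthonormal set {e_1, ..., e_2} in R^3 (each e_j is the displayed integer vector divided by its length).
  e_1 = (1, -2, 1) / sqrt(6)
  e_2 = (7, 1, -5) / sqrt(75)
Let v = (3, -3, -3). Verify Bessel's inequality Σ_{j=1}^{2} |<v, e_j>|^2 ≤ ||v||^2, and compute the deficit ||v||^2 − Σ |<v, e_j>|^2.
Σ |<v, e_j>|^2 = 513/25; ||v||^2 = 27; deficit = 162/25

Write each e_j = u_j / sqrt(<u_j, u_j>) where u_j is the displayed integer vector. Then <v, e_j> = <v, u_j> / sqrt(<u_j, u_j>), so |<v, e_j>|^2 = <v, u_j>^2 / <u_j, u_j>.
Coefficients: <v, e_1> = 6/sqrt(6), <v, e_2> = 33/sqrt(75).
Square and sum: Σ |<v, e_j>|^2 = 513/25.
Compute ||v||^2 = v·v = 27.
Deficit = 27 − 513/25 = 162/25 ≥ 0, confirming Bessel's inequality. (The deficit equals ||v − Σ <v,e_j> e_j||^2, the squared distance from v to span{e_j}.)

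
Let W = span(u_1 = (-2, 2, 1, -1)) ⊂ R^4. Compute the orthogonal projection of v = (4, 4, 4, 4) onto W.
proj_W(v) = (0, 0, 0, 0)

Set up U = [u_1 | ... | u_1] ∈ R^(4×1). The projector onto W = col(U) is P = U (U^T U)^(-1) U^T.
Compute U^T U =
  [10],
and U^T v = (0).
Solve U^T U · c = U^T v for the coefficients: c = (0). The projection is proj_W(v) = U c.
Check: (v - proj_W(v)) · u_1 = 0  (should be 0).
Result: proj_W(v) = (0, 0, 0, 0).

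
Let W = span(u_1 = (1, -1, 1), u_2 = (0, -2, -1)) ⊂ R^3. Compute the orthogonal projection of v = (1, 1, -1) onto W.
proj_W(v) = (-2/7, 4/7, -1/7)

Set up U = [u_1 | ... | u_2] ∈ R^(3×2). The projector onto W = col(U) is P = U (U^T U)^(-1) U^T.
Compute U^T U =
  [3, 1]
  [1, 5],
and U^T v = (-1, -1).
Solve U^T U · c = U^T v for the coefficients: c = (-2/7, -1/7). The projection is proj_W(v) = U c.
Check: (v - proj_W(v)) · u_1 = 0  (should be 0).
Check: (v - proj_W(v)) · u_2 = 0  (should be 0).
Result: proj_W(v) = (-2/7, 4/7, -1/7).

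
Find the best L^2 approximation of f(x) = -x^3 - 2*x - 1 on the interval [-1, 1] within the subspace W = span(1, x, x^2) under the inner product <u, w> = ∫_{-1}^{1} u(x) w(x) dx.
g(x) = -13*x/5 - 1

The best approximation g ∈ W is the orthogonal projection of f onto W. Writing g = a_0 + a_1 x + a_2 x^2, the coefficients solve the normal equations G · a = b where
  G_{ij} = <φ_i, φ_j> and b_i = <f, φ_i>, with φ_0 = 1, φ_1 = x, φ_2 = x^2.
G =
  [2, 0, 2/3]
  [0, 2/3, 0]
  [2/3, 0, 2/5],
b = (-2, -26/15, -2/3).
Solving gives a_0 = -1, a_1 = -13/5, a_2 = 0, so
  g(x) = -13*x/5 - 1.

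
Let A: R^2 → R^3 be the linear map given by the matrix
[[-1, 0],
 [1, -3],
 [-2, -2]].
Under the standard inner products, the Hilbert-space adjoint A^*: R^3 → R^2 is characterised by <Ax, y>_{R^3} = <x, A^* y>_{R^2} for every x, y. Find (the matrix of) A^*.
A^* = A^T =
[[-1, 1, -2],
 [0, -3, -2]]

For real matrices with standard dot products, the defining identity <Ax, y> = <x, A^* y> gives (Ax)^T y = x^T (A^*) y, i.e. x^T A^T y = x^T (A^*) y. Since this holds for all x, y, we must have A^* = A^T. Therefore
A^* =
[[-1, 1, -2],
 [0, -3, -2]].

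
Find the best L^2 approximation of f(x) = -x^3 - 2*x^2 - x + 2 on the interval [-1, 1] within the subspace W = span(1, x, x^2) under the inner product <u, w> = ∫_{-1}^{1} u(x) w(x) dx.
g(x) = -2*x^2 - 8*x/5 + 2

The best approximation g ∈ W is the orthogonal projection of f onto W. Writing g = a_0 + a_1 x + a_2 x^2, the coefficients solve the normal equations G · a = b where
  G_{ij} = <φ_i, φ_j> and b_i = <f, φ_i>, with φ_0 = 1, φ_1 = x, φ_2 = x^2.
G =
  [2, 0, 2/3]
  [0, 2/3, 0]
  [2/3, 0, 2/5],
b = (8/3, -16/15, 8/15).
Solving gives a_0 = 2, a_1 = -8/5, a_2 = -2, so
  g(x) = -2*x^2 - 8*x/5 + 2.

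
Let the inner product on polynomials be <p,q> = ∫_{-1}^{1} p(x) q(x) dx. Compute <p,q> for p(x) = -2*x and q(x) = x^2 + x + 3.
<p,q> = -4/3

Expand the product: p(x)·q(x) = -2*x^3 - 2*x^2 - 6*x.
∫_{-1}^{1} of each monomial x^k gives [2/(k+1) if k even, 0 if k odd]. Integrating term-by-term (or equivalently evaluating the antiderivative F(x) = -x^4/2 - 2*x^3/3 - 3*x^2 at the endpoints):
  F(1) − F(−1) = -25/6 − (-17/6) = -4/3.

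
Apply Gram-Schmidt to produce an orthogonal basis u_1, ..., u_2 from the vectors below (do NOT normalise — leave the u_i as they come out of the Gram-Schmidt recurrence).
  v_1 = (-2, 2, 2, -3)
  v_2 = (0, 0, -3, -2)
Orthogonal basis:
  u_1 = (-2, 2, 2, -3)
  u_2 = (0, 0, -3, -2)

Apply the Gram-Schmidt recurrence
  u_1 = v_1
  u_i = v_i − Σ_{j<i} ((v_i · u_j) / (u_j · u_j)) · u_j.

Step by step this gives:
  u_1 = (-2, 2, 2, -3)
  u_2 = (0, 0, -3, -2)

Orthogonality check:
  u_2 · u_1 = 0 (should be 0)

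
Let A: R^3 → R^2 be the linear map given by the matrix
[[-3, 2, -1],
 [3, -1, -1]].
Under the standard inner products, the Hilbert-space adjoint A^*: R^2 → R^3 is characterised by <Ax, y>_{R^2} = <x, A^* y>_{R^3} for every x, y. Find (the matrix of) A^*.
A^* = A^T =
[[-3, 3],
 [2, -1],
 [-1, -1]]

For real matrices with standard dot products, the defining identity <Ax, y> = <x, A^* y> gives (Ax)^T y = x^T (A^*) y, i.e. x^T A^T y = x^T (A^*) y. Since this holds for all x, y, we must have A^* = A^T. Therefore
A^* =
[[-3, 3],
 [2, -1],
 [-1, -1]].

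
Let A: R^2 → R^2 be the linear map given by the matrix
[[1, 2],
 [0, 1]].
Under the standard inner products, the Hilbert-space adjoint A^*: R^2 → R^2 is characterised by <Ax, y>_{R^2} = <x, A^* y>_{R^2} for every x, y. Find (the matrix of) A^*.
A^* = A^T =
[[1, 0],
 [2, 1]]

For real matrices with standard dot products, the defining identity <Ax, y> = <x, A^* y> gives (Ax)^T y = x^T (A^*) y, i.e. x^T A^T y = x^T (A^*) y. Since this holds for all x, y, we must have A^* = A^T. Therefore
A^* =
[[1, 0],
 [2, 1]].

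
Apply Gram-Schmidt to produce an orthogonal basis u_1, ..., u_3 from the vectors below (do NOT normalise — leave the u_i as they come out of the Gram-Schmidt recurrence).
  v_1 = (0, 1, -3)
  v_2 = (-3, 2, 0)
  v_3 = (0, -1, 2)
Orthogonal basis:
  u_1 = (0, 1, -3)
  u_2 = (-3, 9/5, 3/5)
  u_3 = (-1/7, -3/14, -1/14)

Apply the Gram-Schmidt recurrence
  u_1 = v_1
  u_i = v_i − Σ_{j<i} ((v_i · u_j) / (u_j · u_j)) · u_j.

Step by step this gives:
  u_1 = (0, 1, -3)
  u_2 = (-3, 9/5, 3/5)
  u_3 = (-1/7, -3/14, -1/14)

Orthogonality check:
  u_2 · u_1 = 0 (should be 0)
  u_3 · u_1 = 0 (should be 0)
  u_3 · u_2 = 0 (should be 0)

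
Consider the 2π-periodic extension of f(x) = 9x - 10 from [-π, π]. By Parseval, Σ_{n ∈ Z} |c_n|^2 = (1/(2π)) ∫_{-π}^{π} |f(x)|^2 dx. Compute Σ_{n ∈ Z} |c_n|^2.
Σ |c_n|^2 = 27π^2 + 100

Expand and integrate term by term over [-π, π]:
  ∫ (9x)^2 dx = 81·(2π^3/3); ∫ 2·9·(-10)·x dx = 0 (odd integrand); ∫ (-10)^2 dx = 100·2π.
So (1/(2π)) ∫_{-π}^{π} (9x - 10)^2 dx = 81π^2/3 + 100 = 27π^2 + 100.
Parseval ⇒ Σ |c_n|^2 = 27π^2 + 100.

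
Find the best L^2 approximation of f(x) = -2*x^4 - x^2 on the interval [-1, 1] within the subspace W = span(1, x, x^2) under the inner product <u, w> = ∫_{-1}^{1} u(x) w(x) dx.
g(x) = 6/35 - 19*x^2/7

The best approximation g ∈ W is the orthogonal projection of f onto W. Writing g = a_0 + a_1 x + a_2 x^2, the coefficients solve the normal equations G · a = b where
  G_{ij} = <φ_i, φ_j> and b_i = <f, φ_i>, with φ_0 = 1, φ_1 = x, φ_2 = x^2.
G =
  [2, 0, 2/3]
  [0, 2/3, 0]
  [2/3, 0, 2/5],
b = (-22/15, 0, -34/35).
Solving gives a_0 = 6/35, a_1 = 0, a_2 = -19/7, so
  g(x) = 6/35 - 19*x^2/7.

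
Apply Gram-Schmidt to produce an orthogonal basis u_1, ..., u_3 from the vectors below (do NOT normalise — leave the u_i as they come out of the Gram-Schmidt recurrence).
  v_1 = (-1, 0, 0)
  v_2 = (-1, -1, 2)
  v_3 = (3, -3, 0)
Orthogonal basis:
  u_1 = (-1, 0, 0)
  u_2 = (0, -1, 2)
  u_3 = (0, -12/5, -6/5)

Apply the Gram-Schmidt recurrence
  u_1 = v_1
  u_i = v_i − Σ_{j<i} ((v_i · u_j) / (u_j · u_j)) · u_j.

Step by step this gives:
  u_1 = (-1, 0, 0)
  u_2 = (0, -1, 2)
  u_3 = (0, -12/5, -6/5)

Orthogonality check:
  u_2 · u_1 = 0 (should be 0)
  u_3 · u_1 = 0 (should be 0)
  u_3 · u_2 = 0 (should be 0)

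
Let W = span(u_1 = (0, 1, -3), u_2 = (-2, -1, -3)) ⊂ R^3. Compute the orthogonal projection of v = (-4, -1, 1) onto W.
proj_W(v) = (-46/19, -49/19, 9/19)

Set up U = [u_1 | ... | u_2] ∈ R^(3×2). The projector onto W = col(U) is P = U (U^T U)^(-1) U^T.
Compute U^T U =
  [10, 8]
  [8, 14],
and U^T v = (-4, 6).
Solve U^T U · c = U^T v for the coefficients: c = (-26/19, 23/19). The projection is proj_W(v) = U c.
Check: (v - proj_W(v)) · u_1 = 0  (should be 0).
Check: (v - proj_W(v)) · u_2 = 0  (should be 0).
Result: proj_W(v) = (-46/19, -49/19, 9/19).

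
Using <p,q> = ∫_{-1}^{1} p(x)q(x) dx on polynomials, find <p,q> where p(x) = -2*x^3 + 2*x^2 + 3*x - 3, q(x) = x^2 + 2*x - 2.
<p,q> = 158/15

Expand the product: p(x)·q(x) = -2*x^5 - 2*x^4 + 11*x^3 - x^2 - 12*x + 6.
∫_{-1}^{1} of each monomial x^k gives [2/(k+1) if k even, 0 if k odd]. Integrating term-by-term (or equivalently evaluating the antiderivative F(x) = -x^6/3 - 2*x^5/5 + 11*x^4/4 - x^3/3 - 6*x^2 + 6*x at the endpoints):
  F(1) − F(−1) = 101/60 − (-177/20) = 158/15.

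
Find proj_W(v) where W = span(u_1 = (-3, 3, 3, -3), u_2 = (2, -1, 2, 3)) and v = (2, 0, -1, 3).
proj_W(v) = (13/7, -3/2, -3/7, 31/14)

Set up U = [u_1 | ... | u_2] ∈ R^(4×2). The projector onto W = col(U) is P = U (U^T U)^(-1) U^T.
Compute U^T U =
  [36, -12]
  [-12, 18],
and U^T v = (-18, 11).
Solve U^T U · c = U^T v for the coefficients: c = (-8/21, 5/14). The projection is proj_W(v) = U c.
Check: (v - proj_W(v)) · u_1 = 0  (should be 0).
Check: (v - proj_W(v)) · u_2 = 0  (should be 0).
Result: proj_W(v) = (13/7, -3/2, -3/7, 31/14).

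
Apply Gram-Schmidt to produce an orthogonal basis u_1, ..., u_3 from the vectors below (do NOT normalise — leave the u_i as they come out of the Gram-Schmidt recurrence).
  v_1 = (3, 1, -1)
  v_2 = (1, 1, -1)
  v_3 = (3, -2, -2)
Orthogonal basis:
  u_1 = (3, 1, -1)
  u_2 = (-4/11, 6/11, -6/11)
  u_3 = (0, -2, -2)

Apply the Gram-Schmidt recurrence
  u_1 = v_1
  u_i = v_i − Σ_{j<i} ((v_i · u_j) / (u_j · u_j)) · u_j.

Step by step this gives:
  u_1 = (3, 1, -1)
  u_2 = (-4/11, 6/11, -6/11)
  u_3 = (0, -2, -2)

Orthogonality check:
  u_2 · u_1 = 0 (should be 0)
  u_3 · u_1 = 0 (should be 0)
  u_3 · u_2 = 0 (should be 0)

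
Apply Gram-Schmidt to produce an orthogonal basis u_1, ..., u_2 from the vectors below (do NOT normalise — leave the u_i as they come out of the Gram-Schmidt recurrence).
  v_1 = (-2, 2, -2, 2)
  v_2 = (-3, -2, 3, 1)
Orthogonal basis:
  u_1 = (-2, 2, -2, 2)
  u_2 = (-13/4, -7/4, 11/4, 5/4)

Apply the Gram-Schmidt recurrence
  u_1 = v_1
  u_i = v_i − Σ_{j<i} ((v_i · u_j) / (u_j · u_j)) · u_j.

Step by step this gives:
  u_1 = (-2, 2, -2, 2)
  u_2 = (-13/4, -7/4, 11/4, 5/4)

Orthogonality check:
  u_2 · u_1 = 0 (should be 0)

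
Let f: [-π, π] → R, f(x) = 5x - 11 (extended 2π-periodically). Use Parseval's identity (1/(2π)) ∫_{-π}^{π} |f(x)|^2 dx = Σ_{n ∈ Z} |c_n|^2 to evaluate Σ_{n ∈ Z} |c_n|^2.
Σ |c_n|^2 = 25π^2/3 + 121

Expand and integrate term by term over [-π, π]:
  ∫ (5x)^2 dx = 25·(2π^3/3); ∫ 2·5·(-11)·x dx = 0 (odd integrand); ∫ (-11)^2 dx = 121·2π.
So (1/(2π)) ∫_{-π}^{π} (5x - 11)^2 dx = 25π^2/3 + 121 = 25π^2/3 + 121.
Parseval ⇒ Σ |c_n|^2 = 25π^2/3 + 121.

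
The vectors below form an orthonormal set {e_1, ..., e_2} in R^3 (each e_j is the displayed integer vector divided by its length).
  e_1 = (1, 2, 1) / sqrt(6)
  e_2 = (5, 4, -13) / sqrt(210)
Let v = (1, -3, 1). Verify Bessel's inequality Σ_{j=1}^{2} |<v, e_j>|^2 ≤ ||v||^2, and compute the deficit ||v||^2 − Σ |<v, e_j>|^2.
Σ |<v, e_j>|^2 = 32/7; ||v||^2 = 11; deficit = 45/7

Write each e_j = u_j / sqrt(<u_j, u_j>) where u_j is the displayed integer vector. Then <v, e_j> = <v, u_j> / sqrt(<u_j, u_j>), so |<v, e_j>|^2 = <v, u_j>^2 / <u_j, u_j>.
Coefficients: <v, e_1> = -4/sqrt(6), <v, e_2> = -20/sqrt(210).
Square and sum: Σ |<v, e_j>|^2 = 32/7.
Compute ||v||^2 = v·v = 11.
Deficit = 11 − 32/7 = 45/7 ≥ 0, confirming Bessel's inequality. (The deficit equals ||v − Σ <v,e_j> e_j||^2, the squared distance from v to span{e_j}.)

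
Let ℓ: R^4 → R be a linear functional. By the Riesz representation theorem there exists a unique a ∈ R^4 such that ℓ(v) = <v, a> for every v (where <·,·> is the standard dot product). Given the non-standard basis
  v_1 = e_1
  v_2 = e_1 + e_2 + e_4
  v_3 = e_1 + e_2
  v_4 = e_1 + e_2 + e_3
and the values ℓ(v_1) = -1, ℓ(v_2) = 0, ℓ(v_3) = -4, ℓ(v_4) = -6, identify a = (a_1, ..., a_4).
a = (-1, -3, -2, 4)

Write a = (a_1, ..., a_4) in the standard basis. For each basis vector v_i, ℓ(v_i) = <v_i, a> is a linear equation in the a_j's. Collect the n equations into a matrix system V a = ℓ, where row i of V is v_i (expressed in the standard basis). Since V is invertible (lower-triangular with 1s on the diagonal, up to permutation), solve by back-substitution:
  V =
[[1, 0, 0, 0],
 [1, 1, 0, 1],
 [1, 1, 0, 0],
 [1, 1, 1, 0]]
  V a = (-1, 0, -4, -6)
Solving gives a = (-1, -3, -2, 4).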